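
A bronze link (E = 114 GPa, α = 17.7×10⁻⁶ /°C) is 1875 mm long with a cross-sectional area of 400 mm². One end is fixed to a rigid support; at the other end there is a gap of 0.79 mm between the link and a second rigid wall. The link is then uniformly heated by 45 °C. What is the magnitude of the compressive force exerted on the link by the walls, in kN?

Unrestrained expansion: δ_free = αΔT L = 17.7×10⁻⁶ × 45 × 1875 = 1.493 mm.
The gap closes (δ_free > 0.79 mm) and the wall then resists a further 1.493 − 0.79 = 0.7034 mm of expansion.
Compatibility: PL/(AE) = 0.7034 mm, so σ = P/A = E × (0.7034/1875) = 42.77 MPa.
Force on the wall = σA = 42.77 × 400 mm² = 17.11 kN.

P ≈ 17.1 kN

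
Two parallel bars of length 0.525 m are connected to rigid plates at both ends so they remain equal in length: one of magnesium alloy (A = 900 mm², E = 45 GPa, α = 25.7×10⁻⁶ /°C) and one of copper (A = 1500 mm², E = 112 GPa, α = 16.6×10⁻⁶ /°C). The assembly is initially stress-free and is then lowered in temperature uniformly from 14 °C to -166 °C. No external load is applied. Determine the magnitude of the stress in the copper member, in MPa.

σ ≈ 35.6 MPa (compressive)

The magnesium alloy has the larger α, so on cooling it would change length more than the copper if both were free. The rigid plates force a common final length, so the magnesium alloy is put into tension and the copper into compression, with equal and opposite forces P (no external load).
Setting the final lengths equal and cancelling L: (α₁ − α₂)ΔT = P/(A₁E₁) + P/(A₂E₂).
|α₁ − α₂|·ΔT = 9.1×10⁻⁶ × 180 = 0.001638.
1/(A₁E₁) + 1/(A₂E₂) = 1/(900×45×10³) + 1/(1500×112×10³) = 3.064×10⁻⁸ N⁻¹.
P = 0.001638 / 3.064×10⁻⁸ = 53450 N = 53.45 kN.
σ_{copper} = P/A₂ = 53450/1500 = 35.64 MPa, compressive.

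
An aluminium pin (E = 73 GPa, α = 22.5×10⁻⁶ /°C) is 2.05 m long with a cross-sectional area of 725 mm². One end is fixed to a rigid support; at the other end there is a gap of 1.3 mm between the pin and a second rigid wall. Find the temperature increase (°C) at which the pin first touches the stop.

The gap closes when αΔT L = 1.3 mm, since the pin is still unstressed at that instant.
ΔT = 1.3 / (22.5×10⁻⁶ × 2050) = 28.18 °C.

ΔT ≈ 28.2 °C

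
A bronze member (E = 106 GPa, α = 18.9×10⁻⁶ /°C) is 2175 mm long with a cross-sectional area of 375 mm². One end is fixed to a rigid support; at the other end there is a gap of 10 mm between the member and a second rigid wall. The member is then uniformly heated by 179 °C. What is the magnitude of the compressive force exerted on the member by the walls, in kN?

P ≈ 0 kN

Free thermal elongation = αΔT L = 18.9×10⁻⁶ × 179 × 2175 = 7.358 mm.
Since δ_free = 7.36 mm is less than the 10 mm gap, the member never touches the wall. No axial force develops.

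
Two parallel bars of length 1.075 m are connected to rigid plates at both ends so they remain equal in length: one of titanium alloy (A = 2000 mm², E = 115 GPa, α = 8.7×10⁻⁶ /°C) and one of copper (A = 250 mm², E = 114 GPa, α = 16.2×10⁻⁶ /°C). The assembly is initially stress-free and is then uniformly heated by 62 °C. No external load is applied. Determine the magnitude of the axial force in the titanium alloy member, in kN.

The copper has the larger α, so on heating it would change length more than the titanium alloy if both were free. The rigid plates force a common final length, so the copper is put into compression and the titanium alloy into tension, with equal and opposite forces P (no external load).
Equating the net (thermal + elastic) strains gives |α₁ − α₂|·ΔT = P·[1/(A₁E₁) + 1/(A₂E₂)].
|α₁ − α₂|·ΔT = 7.5×10⁻⁶ × 62 = 0.000465.
1/(A₁E₁) + 1/(A₂E₂) = 1/(2000×115×10³) + 1/(250×114×10³) = 3.944×10⁻⁸ N⁻¹.
P = 0.000465 / 3.944×10⁻⁸ = 11790 N = 11.79 kN.

P ≈ 11.8 kN (tensile in the titanium alloy)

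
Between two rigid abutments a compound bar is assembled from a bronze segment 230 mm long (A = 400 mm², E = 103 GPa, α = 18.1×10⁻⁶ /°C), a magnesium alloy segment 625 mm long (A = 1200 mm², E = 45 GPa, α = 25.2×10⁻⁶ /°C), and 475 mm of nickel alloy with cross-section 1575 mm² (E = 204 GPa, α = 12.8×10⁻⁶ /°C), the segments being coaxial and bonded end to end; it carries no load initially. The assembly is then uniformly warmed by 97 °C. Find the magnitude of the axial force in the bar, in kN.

P ≈ 135 kN (compressive)

With the walls removed the bar would change length by δ_free = Σ αᵢΔT Lᵢ = 18.1×10⁻⁶×97×230 + 25.2×10⁻⁶×97×625 + 12.8×10⁻⁶×97×475 = 2.521 mm.
Since the ends are fixed, an axial force P builds up, equal in every segment, with P · Σ Lᵢ/(AᵢEᵢ) = δ_free.
Σ Lᵢ/(AᵢEᵢ) = 230/(400×103×10³) + 625/(1200×45×10³) + 475/(1575×204×10³) = 1.863×10⁻⁵ mm/N.
Hence P = δ_free / Σ(L/AE) = 2.521/1.863×10⁻⁵ = 135.3 kN (compressive).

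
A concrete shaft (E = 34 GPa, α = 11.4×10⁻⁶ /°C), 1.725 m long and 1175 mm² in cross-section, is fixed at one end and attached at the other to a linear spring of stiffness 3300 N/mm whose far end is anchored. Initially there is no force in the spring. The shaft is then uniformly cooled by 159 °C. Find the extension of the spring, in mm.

The unrestrained thermal change is αΔT L = 11.4×10⁻⁶ × 159 × 1725 = 3.127 mm.
With a force P in the spring, the elastic change of the shaft is PL/(AE) and that of the spring is P/k; compatibility requires their sum to equal δ_free.
P [ L/(AE) + 1/k ] = δ_free → P [ 1725/(1175×34×10³) + 1/(3300) ] = 3.127.
P = 3.127 / 0.0003462 = 9031 N.
Spring extension = P/k = 9031/(3300) = 2.737 mm.

δ ≈ 2.74 mm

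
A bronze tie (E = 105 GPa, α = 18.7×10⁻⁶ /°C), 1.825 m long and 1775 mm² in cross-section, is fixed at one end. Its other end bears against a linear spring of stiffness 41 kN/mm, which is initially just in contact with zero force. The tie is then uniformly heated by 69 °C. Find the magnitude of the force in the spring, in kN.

P ≈ 68.9 kN

The unrestrained thermal change is αΔT L = 18.7×10⁻⁶ × 69 × 1825 = 2.355 mm.
Let P be the compressive force at the spring. The tie shortens elastically by PL/(AE) and the spring compresses by P/k; together these equal δ_free.
P [ L/(AE) + 1/k ] = δ_free → P [ 1825/(1775×105×10³) + 1/(41×10³) ] = 2.355.
P = 2.355 / 3.418×10⁻⁵ = 68890 N.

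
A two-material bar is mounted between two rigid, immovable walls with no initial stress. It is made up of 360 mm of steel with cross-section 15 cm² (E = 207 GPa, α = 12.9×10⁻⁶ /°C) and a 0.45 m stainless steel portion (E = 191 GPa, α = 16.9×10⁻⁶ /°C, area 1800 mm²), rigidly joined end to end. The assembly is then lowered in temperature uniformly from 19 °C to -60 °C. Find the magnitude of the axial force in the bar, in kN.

P ≈ 392 kN (tensile)

If the supports were absent, the total length change would be Σ αᵢΔT Lᵢ = 12.9×10⁻⁶×79×360 + 16.9×10⁻⁶×79×450 = 0.9677 mm.
Since the ends are fixed, an axial force P builds up, equal in every segment, with P · Σ Lᵢ/(AᵢEᵢ) = δ_free.
Σ Lᵢ/(AᵢEᵢ) = 360/(1500×207×10³) + 450/(1800×191×10³) = 2.468×10⁻⁶ mm/N.
Hence P = δ_free / Σ(L/AE) = 0.9677/2.468×10⁻⁶ = 392 kN (tensile).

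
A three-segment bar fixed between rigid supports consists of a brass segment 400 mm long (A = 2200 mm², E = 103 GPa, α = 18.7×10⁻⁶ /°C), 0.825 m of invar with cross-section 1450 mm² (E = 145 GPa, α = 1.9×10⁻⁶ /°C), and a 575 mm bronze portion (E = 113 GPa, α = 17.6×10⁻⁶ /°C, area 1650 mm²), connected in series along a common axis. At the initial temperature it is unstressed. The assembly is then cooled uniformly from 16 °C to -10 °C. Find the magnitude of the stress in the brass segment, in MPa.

If the supports were absent, the total length change would be Σ αᵢΔT Lᵢ = 18.7×10⁻⁶×26×400 + 1.9×10⁻⁶×26×825 + 17.6×10⁻⁶×26×575 = 0.4984 mm.
Since the ends are fixed, an axial force P builds up, equal in every segment, with P · Σ Lᵢ/(AᵢEᵢ) = δ_free.
Σ Lᵢ/(AᵢEᵢ) = 400/(2200×103×10³) + 825/(1450×145×10³) + 575/(1650×113×10³) = 8.773×10⁻⁶ mm/N.
P = 0.4984 / 8.773×10⁻⁶ = 56810 N = 56.81 kN, tensile.
σ_{brass} = P / A = 56810 / 2200 = 25.82 MPa.

σ ≈ 25.8 MPa (tensile)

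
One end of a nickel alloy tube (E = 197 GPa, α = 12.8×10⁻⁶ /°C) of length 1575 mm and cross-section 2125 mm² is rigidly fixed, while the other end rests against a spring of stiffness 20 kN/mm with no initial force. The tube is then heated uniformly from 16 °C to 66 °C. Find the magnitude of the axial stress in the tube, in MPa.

The unrestrained thermal change is αΔT L = 12.8×10⁻⁶ × 50 × 1575 = 1.008 mm.
With a force P in the spring, the elastic change of the tube is PL/(AE) and that of the spring is P/k; compatibility requires their sum to equal δ_free.
So P = δ_free / [L/(AE) + 1/k] = 1.008 / [ 1575/(2125×197×10³) + 1/(20×10³) ].
P = 1.008 / 5.376×10⁻⁵ = 18750 N.
σ = P/A = 18750/2125 = 8.823 MPa.

σ ≈ 8.82 MPa (compressive)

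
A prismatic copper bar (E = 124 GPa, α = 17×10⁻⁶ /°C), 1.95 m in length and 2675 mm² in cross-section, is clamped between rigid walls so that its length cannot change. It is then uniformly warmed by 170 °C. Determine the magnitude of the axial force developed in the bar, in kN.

P ≈ 959 kN (compressive)

Full restraint means ε = 0, so the stress is σ = EαΔT = 124×10³ × 17×10⁻⁶ × 170 = 358.4 MPa.
Axial force P = σA = 358.4 × 2675 = 958600 N = 958.6 kN, compressive.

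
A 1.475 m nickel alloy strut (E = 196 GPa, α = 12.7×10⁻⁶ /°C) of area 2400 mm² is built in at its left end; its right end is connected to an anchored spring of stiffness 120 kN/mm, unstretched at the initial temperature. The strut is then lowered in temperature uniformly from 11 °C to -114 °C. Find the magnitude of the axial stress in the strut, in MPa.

σ ≈ 85.1 MPa (tensile)

If the spring were absent the strut would shorten by αΔT L = 12.7×10⁻⁶ × 125 × 1475 = 2.342 mm.
With a force P in the spring, the elastic change of the strut is PL/(AE) and that of the spring is P/k; compatibility requires their sum to equal δ_free.
P [ L/(AE) + 1/k ] = δ_free → P [ 1475/(2400×196×10³) + 1/(120×10³) ] = 2.342.
P = 2.342 / 1.147×10⁻⁵ = 204200 N.
σ = P/A = 204200/2400 = 85.07 MPa.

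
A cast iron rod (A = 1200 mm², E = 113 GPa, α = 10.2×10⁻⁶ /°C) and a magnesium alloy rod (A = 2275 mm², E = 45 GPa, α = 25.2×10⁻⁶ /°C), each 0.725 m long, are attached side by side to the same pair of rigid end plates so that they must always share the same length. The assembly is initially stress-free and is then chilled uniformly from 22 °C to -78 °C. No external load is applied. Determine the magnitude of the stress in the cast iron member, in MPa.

σ ≈ 72.9 MPa (compressive)

The magnesium alloy has the larger α, so on cooling it would change length more than the cast iron if both were free. The rigid plates force a common final length, so the magnesium alloy is put into tension and the cast iron into compression, with equal and opposite forces P (no external load).
Equating the net (thermal + elastic) strains gives |α₁ − α₂|·ΔT = P·[1/(A₁E₁) + 1/(A₂E₂)].
|α₁ − α₂|·ΔT = 15×10⁻⁶ × 100 = 0.0015.
1/(A₁E₁) + 1/(A₂E₂) = 1/(1200×113×10³) + 1/(2275×45×10³) = 1.714×10⁻⁸ N⁻¹.
So P = 0.0015 / 1.714×10⁻⁸ = 87.5 kN.
σ_{cast iron} = P/A₁ = 87500/1200 = 72.92 MPa, compressive.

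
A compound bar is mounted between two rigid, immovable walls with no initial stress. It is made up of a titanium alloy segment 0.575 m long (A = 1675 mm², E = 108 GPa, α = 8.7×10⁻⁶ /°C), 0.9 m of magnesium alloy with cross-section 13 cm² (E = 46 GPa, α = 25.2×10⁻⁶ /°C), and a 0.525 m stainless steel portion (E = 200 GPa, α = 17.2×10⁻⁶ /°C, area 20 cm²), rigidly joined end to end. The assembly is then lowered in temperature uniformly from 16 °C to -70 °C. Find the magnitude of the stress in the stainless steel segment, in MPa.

Free thermal contraction of the whole bar: Σ αᵢΔT Lᵢ = 8.7×10⁻⁶×86×575 + 25.2×10⁻⁶×86×900 + 17.2×10⁻⁶×86×525 = 3.157 mm.
The rigid supports impose zero overall length change; the single axial force P common to all segments must satisfy P Σ Lᵢ/(AᵢEᵢ) = δ_free.
The series flexibility is Σ Lᵢ/(AᵢEᵢ) = 575/(1675×108×10³) + 900/(1300×46×10³) + 525/(2000×200×10³) = 1.954×10⁻⁵ mm/N.
Hence P = δ_free / Σ(L/AE) = 3.157/1.954×10⁻⁵ = 161.6 kN (tensile).
σ_{stainless steel} = P / A = 161600 / 2000 = 80.79 MPa.

σ ≈ 80.8 MPa (tensile)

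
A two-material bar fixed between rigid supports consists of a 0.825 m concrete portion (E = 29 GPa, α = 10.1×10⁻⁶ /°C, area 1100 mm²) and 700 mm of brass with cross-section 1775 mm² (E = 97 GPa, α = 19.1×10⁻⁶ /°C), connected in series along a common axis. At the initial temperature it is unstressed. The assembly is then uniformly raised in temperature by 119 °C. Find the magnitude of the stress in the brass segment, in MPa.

Free thermal expansion of the whole bar: Σ αᵢΔT Lᵢ = 10.1×10⁻⁶×119×825 + 19.1×10⁻⁶×119×700 = 2.583 mm.
Since the ends are fixed, an axial force P builds up, equal in every segment, with P · Σ Lᵢ/(AᵢEᵢ) = δ_free.
Σ Lᵢ/(AᵢEᵢ) = 825/(1100×29×10³) + 700/(1775×97×10³) = 2.993×10⁻⁵ mm/N.
P = 2.583 / 2.993×10⁻⁵ = 86290 N = 86.29 kN, compressive.
σ_{brass} = P / A = 86290 / 1775 = 48.62 MPa.

σ ≈ 48.6 MPa (compressive)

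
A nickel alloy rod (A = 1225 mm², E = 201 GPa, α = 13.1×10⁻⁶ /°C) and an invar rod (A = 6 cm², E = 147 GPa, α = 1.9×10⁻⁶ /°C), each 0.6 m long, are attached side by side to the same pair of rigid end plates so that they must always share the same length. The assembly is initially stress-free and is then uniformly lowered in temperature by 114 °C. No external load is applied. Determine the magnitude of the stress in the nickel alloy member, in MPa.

σ ≈ 67.7 MPa (tensile)

Both members must finish at the same length. With the larger α, the nickel alloy tends to over-contract; the plates restrain it, putting the nickel alloy in tension and the invar in compression. With no external load the two internal forces are equal and opposite, magnitude P.
Compatibility of the two members (thermal + elastic change equal): (α₁ − α₂)ΔT = P·[1/(A₁E₁) + 1/(A₂E₂)].
|α₁ − α₂|·ΔT = 11.2×10⁻⁶ × 114 = 0.001277.
1/(A₁E₁) + 1/(A₂E₂) = 1/(1225×201×10³) + 1/(600×147×10³) = 1.54×10⁻⁸ N⁻¹.
P = 0.001277 / 1.54×10⁻⁸ = 82910 N = 82.91 kN.
σ_{nickel alloy} = P/A₁ = 82910/1225 = 67.68 MPa, tensile.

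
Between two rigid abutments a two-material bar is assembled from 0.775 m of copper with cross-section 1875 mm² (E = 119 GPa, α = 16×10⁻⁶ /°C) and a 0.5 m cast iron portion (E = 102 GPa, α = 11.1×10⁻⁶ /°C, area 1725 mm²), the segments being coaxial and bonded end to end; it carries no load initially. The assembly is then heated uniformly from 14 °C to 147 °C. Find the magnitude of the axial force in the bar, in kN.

With the walls removed the bar would change length by δ_free = Σ αᵢΔT Lᵢ = 16×10⁻⁶×133×775 + 11.1×10⁻⁶×133×500 = 2.387 mm.
The walls prevent any net length change, so an axial force P (same in every segment) develops. Compatibility: P · Σ Lᵢ/(AᵢEᵢ) = δ_free.
The series flexibility is Σ Lᵢ/(AᵢEᵢ) = 775/(1875×119×10³) + 500/(1725×102×10³) = 6.315×10⁻⁶ mm/N.
So P = 2.387 / 6.315×10⁻⁶ = 378 kN, compressive.

P ≈ 378 kN (compressive)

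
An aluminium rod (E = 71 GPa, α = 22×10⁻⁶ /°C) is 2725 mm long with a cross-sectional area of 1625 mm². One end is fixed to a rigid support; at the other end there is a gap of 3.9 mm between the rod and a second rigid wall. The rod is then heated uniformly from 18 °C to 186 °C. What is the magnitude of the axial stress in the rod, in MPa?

σ ≈ 161 MPa (compressive)

Free thermal elongation = αΔT L = 22×10⁻⁶ × 168 × 2725 = 10.07 mm.
After closing the 3.9 mm clearance, 10.07 − 3.9 = 6.172 mm of expansion remains to be suppressed by the wall.
So σ = E(δ_free − g)/L = 71×10³ × 6.172/2725 = 160.8 MPa.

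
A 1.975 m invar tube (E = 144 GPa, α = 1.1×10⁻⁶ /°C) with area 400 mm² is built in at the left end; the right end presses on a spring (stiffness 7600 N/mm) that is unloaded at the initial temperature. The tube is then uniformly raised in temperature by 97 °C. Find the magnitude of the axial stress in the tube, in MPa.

σ ≈ 3.18 MPa (compressive)

Free thermal expansion: δ_free = αΔT L = 1.1×10⁻⁶ × 97 × 1975 = 0.2107 mm.
Let P be the compressive force at the spring. The tube shortens elastically by PL/(AE) and the spring compresses by P/k; together these equal δ_free.
P [ L/(AE) + 1/k ] = δ_free → P [ 1975/(400×144×10³) + 1/(7600) ] = 0.2107.
P = 0.2107 / 0.0001659 = 1270 N.
σ = P/A = 1270/400 = 3.176 MPa.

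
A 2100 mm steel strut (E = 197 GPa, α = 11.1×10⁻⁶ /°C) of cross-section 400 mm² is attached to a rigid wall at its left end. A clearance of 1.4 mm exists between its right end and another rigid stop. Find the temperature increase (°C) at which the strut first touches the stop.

ΔT ≈ 60.1 °C

Contact occurs when the free expansion equals the gap: αΔT L = 1.4 mm.
So ΔT = g/(αL) = 1.4/(11.1×10⁻⁶ × 2100) = 60.06 °C.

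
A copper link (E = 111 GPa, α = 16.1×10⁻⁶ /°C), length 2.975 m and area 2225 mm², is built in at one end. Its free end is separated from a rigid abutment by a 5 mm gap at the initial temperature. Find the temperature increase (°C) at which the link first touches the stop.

The gap closes when αΔT L = 5 mm, since the link is still unstressed at that instant.
So ΔT = g/(αL) = 5/(16.1×10⁻⁶ × 2975) = 104.4 °C.

ΔT ≈ 104 °C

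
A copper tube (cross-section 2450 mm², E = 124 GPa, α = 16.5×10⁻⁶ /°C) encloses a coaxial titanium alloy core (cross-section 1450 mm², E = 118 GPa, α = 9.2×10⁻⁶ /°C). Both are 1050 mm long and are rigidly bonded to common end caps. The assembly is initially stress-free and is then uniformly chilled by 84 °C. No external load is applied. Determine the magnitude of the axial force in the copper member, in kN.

Equilibrium of a rigid end plate with no external load gives equal and opposite internal forces ±P in the two members. Since α_{copper} > α_{titanium alloy}, cooling drives the copper into tension and the titanium alloy into compression.
Equating the net (thermal + elastic) strains gives |α₁ − α₂|·ΔT = P·[1/(A₁E₁) + 1/(A₂E₂)].
|α₁ − α₂|·ΔT = 7.3×10⁻⁶ × 84 = 0.0006132.
1/(A₁E₁) + 1/(A₂E₂) = 1/(2450×124×10³) + 1/(1450×118×10³) = 9.136×10⁻⁹ N⁻¹.
P = 0.0006132 / 9.136×10⁻⁹ = 67120 N = 67.12 kN.

P ≈ 67.1 kN (tensile in the copper)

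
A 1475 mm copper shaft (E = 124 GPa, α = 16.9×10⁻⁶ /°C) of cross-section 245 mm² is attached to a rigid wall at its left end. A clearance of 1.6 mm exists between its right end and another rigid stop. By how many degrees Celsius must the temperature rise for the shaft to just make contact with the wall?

ΔT ≈ 64.2 °C

Contact occurs when the free expansion equals the gap: αΔT L = 1.6 mm.
ΔT = 1.6 / (16.9×10⁻⁶ × 1475) = 64.19 °C.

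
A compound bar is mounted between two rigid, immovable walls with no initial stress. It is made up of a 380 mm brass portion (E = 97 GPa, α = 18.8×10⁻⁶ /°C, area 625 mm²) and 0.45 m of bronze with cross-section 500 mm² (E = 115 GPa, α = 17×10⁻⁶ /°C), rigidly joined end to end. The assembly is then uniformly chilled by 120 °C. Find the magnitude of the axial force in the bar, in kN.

If the supports were absent, the total length change would be Σ αᵢΔT Lᵢ = 18.8×10⁻⁶×120×380 + 17×10⁻⁶×120×450 = 1.775 mm.
The rigid supports impose zero overall length change; the single axial force P common to all segments must satisfy P Σ Lᵢ/(AᵢEᵢ) = δ_free.
The series flexibility is Σ Lᵢ/(AᵢEᵢ) = 380/(625×97×10³) + 450/(500×115×10³) = 1.409×10⁻⁵ mm/N.
Hence P = δ_free / Σ(L/AE) = 1.775/1.409×10⁻⁵ = 126 kN (tensile).

P ≈ 126 kN (tensile)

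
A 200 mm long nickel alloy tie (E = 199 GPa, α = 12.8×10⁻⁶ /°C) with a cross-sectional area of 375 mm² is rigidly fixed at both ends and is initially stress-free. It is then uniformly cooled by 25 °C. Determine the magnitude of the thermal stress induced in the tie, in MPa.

Because both ends are immovable the net strain is zero, and the suppressed thermal strain is αΔT = 12.8×10⁻⁶ × 25 = 320×10⁻⁶.
σ = EαΔT = 199×10³ × 12.8×10⁻⁶ × 25 = 63.68 MPa (tensile; the tie is trying to contract).

σ ≈ 63.7 MPa (tensile)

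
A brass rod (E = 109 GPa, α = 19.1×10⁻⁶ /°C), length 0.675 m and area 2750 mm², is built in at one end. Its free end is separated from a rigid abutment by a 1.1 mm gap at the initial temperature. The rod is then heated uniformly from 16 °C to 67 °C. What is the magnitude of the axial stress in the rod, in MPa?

Free thermal elongation = αΔT L = 19.1×10⁻⁶ × 51 × 675 = 0.6575 mm.
Since δ_free = 0.658 mm is less than the 1.1 mm gap, the rod never touches the wall. No axial force develops.

σ ≈ 0 MPa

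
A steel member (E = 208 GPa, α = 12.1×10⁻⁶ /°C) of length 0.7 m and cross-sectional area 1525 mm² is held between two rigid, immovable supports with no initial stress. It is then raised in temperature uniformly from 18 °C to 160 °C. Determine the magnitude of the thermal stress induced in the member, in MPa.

σ ≈ 357 MPa (compressive)

Because both ends are immovable the net strain is zero, and the suppressed thermal strain is αΔT = 12.1×10⁻⁶ × 142 = 1718.2×10⁻⁶.
σ = EαΔT = 208×10³ × 12.1×10⁻⁶ × 142 = 357.4 MPa (compressive; the member is trying to expand).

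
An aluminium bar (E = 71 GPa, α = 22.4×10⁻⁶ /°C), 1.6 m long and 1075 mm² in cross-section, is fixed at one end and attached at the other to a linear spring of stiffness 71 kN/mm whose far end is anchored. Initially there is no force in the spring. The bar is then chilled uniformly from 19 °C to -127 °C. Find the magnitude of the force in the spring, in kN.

P ≈ 149 kN

Free thermal contraction: δ_free = αΔT L = 22.4×10⁻⁶ × 146 × 1600 = 5.233 mm.
Let P be the tensile force in the spring. The bar extends elastically by PL/(AE) and the spring stretches by P/k; together these equal δ_free.
P [ L/(AE) + 1/k ] = δ_free → P [ 1600/(1075×71×10³) + 1/(71×10³) ] = 5.233.
P = 5.233 / 3.505×10⁻⁵ = 149300 N.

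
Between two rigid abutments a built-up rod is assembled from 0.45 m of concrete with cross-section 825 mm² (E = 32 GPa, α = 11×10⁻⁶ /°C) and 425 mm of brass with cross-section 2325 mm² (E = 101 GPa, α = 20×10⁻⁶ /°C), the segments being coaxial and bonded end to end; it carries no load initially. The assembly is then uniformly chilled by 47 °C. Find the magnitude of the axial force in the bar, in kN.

P ≈ 33.5 kN (tensile)

If the supports were absent, the total length change would be Σ αᵢΔT Lᵢ = 11×10⁻⁶×47×450 + 20×10⁻⁶×47×425 = 0.6321 mm.
The rigid supports impose zero overall length change; the single axial force P common to all segments must satisfy P Σ Lᵢ/(AᵢEᵢ) = δ_free.
Σ Lᵢ/(AᵢEᵢ) = 450/(825×32×10³) + 425/(2325×101×10³) = 1.886×10⁻⁵ mm/N.
P = 0.6321 / 1.886×10⁻⁵ = 33530 N = 33.53 kN, tensile.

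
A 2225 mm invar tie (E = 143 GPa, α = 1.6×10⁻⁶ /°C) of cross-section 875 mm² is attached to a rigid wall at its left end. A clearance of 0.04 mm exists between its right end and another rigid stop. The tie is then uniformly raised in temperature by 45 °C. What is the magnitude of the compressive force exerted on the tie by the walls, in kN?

Unrestrained expansion: δ_free = αΔT L = 1.6×10⁻⁶ × 45 × 2225 = 0.1602 mm.
This exceeds the 0.04 mm gap, so the wall pushes back. The portion of expansion that must be recovered elastically is δ_free − gap = 0.1602 − 0.04 = 0.1202 mm.
That suppressed elongation corresponds to σ = E·Δ/L = 143×10³ × 0.1202/2225 = 7.725 MPa.
Force on the wall = σA = 7.725 × 875 mm² = 6.76 kN.

P ≈ 6.76 kN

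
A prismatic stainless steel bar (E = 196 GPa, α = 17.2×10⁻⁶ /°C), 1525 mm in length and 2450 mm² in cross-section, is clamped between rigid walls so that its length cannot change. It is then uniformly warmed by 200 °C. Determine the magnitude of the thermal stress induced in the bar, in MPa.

σ ≈ 674 MPa (compressive)

With length fixed, the mechanical strain must cancel the thermal strain αΔT = 17.2×10⁻⁶ × 200 = 3440×10⁻⁶.
Hence σ = E·αΔT = 196×10³ × 3440×10⁻⁶ = 674.2 MPa, compressive.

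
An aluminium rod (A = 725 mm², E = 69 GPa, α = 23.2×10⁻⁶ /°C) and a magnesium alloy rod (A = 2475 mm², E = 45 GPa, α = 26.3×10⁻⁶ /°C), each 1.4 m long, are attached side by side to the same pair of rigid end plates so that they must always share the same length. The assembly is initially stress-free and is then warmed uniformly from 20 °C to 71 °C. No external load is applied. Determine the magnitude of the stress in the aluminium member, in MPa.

σ ≈ 7.53 MPa (tensile)

Equilibrium of a rigid end plate with no external load gives equal and opposite internal forces ±P in the two members. Since α_{magnesium alloy} > α_{aluminium}, heating drives the magnesium alloy into compression and the aluminium into tension.
Setting the final lengths equal and cancelling L: (α₁ − α₂)ΔT = P/(A₁E₁) + P/(A₂E₂).
|α₁ − α₂|·ΔT = 3.1×10⁻⁶ × 51 = 0.0001581.
1/(A₁E₁) + 1/(A₂E₂) = 1/(725×69×10³) + 1/(2475×45×10³) = 2.897×10⁻⁸ N⁻¹.
P = 0.0001581 / 2.897×10⁻⁸ = 5458 N = 5.458 kN.
σ_{aluminium} = P/A₁ = 5458/725 = 7.528 MPa, tensile.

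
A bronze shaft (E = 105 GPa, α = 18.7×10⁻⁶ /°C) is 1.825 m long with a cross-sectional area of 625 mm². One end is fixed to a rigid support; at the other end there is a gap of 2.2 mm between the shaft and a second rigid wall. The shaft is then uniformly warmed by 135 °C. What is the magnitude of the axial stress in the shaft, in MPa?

Free thermal elongation = αΔT L = 18.7×10⁻⁶ × 135 × 1825 = 4.607 mm.
This exceeds the 2.2 mm gap, so the wall pushes back. The portion of expansion that must be recovered elastically is δ_free − gap = 4.607 − 2.2 = 2.407 mm.
Compatibility: PL/(AE) = 2.407 mm, so σ = P/A = E × (2.407/1825) = 138.5 MPa.

σ ≈ 138 MPa (compressive)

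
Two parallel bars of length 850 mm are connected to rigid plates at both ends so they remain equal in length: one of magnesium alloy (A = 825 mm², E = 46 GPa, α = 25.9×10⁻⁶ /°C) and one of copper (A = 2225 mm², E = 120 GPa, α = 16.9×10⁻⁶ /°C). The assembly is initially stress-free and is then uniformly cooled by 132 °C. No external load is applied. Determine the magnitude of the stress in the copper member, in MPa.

σ ≈ 17.7 MPa (compressive)

Equilibrium of a rigid end plate with no external load gives equal and opposite internal forces ±P in the two members. Since α_{magnesium alloy} > α_{copper}, cooling drives the magnesium alloy into tension and the copper into compression.
Setting the final lengths equal and cancelling L: (α₁ − α₂)ΔT = P/(A₁E₁) + P/(A₂E₂).
|α₁ − α₂|·ΔT = 9×10⁻⁶ × 132 = 0.001188.
1/(A₁E₁) + 1/(A₂E₂) = 1/(825×46×10³) + 1/(2225×120×10³) = 3.01×10⁻⁸ N⁻¹.
So P = 0.001188 / 3.01×10⁻⁸ = 39.47 kN.
σ_{copper} = P/A₂ = 39470/2225 = 17.74 MPa, compressive.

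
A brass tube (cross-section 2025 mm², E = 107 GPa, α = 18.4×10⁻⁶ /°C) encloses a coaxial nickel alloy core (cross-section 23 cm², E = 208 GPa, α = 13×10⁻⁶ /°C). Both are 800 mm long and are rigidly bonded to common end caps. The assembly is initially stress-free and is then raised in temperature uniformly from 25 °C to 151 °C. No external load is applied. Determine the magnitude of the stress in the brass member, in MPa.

The brass has the larger α, so on heating it would change length more than the nickel alloy if both were free. The rigid plates force a common final length, so the brass is put into compression and the nickel alloy into tension, with equal and opposite forces P (no external load).
Setting the final lengths equal and cancelling L: (α₁ − α₂)ΔT = P/(A₁E₁) + P/(A₂E₂).
|α₁ − α₂|·ΔT = 5.4×10⁻⁶ × 126 = 0.0006804.
1/(A₁E₁) + 1/(A₂E₂) = 1/(2025×107×10³) + 1/(2300×208×10³) = 6.706×10⁻⁹ N⁻¹.
P = 0.0006804 / 6.706×10⁻⁹ = 101500 N = 101.5 kN.
σ_{brass} = P/A₁ = 101500/2025 = 50.11 MPa, compressive.

σ ≈ 50.1 MPa (compressive)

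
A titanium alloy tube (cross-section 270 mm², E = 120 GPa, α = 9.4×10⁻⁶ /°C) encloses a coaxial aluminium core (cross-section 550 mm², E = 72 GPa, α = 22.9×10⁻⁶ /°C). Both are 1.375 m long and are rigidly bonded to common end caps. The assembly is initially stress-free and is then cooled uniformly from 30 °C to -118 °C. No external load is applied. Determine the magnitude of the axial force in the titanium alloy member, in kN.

Equilibrium of a rigid end plate with no external load gives equal and opposite internal forces ±P in the two members. Since α_{aluminium} > α_{titanium alloy}, cooling drives the aluminium into tension and the titanium alloy into compression.
Compatibility of the two members (thermal + elastic change equal): (α₁ − α₂)ΔT = P·[1/(A₁E₁) + 1/(A₂E₂)].
|α₁ − α₂|·ΔT = 13.5×10⁻⁶ × 148 = 0.001998.
1/(A₁E₁) + 1/(A₂E₂) = 1/(270×120×10³) + 1/(550×72×10³) = 5.612×10⁻⁸ N⁻¹.
P = 0.001998 / 5.612×10⁻⁸ = 35600 N = 35.6 kN.

P ≈ 35.6 kN (compressive in the titanium alloy)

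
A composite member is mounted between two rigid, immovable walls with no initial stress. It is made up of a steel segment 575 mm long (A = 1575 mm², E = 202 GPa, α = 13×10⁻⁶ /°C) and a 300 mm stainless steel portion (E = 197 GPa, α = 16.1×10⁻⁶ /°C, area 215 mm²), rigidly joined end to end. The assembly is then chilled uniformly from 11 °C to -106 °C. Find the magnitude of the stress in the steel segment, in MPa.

If the supports were absent, the total length change would be Σ αᵢΔT Lᵢ = 13×10⁻⁶×117×575 + 16.1×10⁻⁶×117×300 = 1.44 mm.
Since the ends are fixed, an axial force P builds up, equal in every segment, with P · Σ Lᵢ/(AᵢEᵢ) = δ_free.
Σ Lᵢ/(AᵢEᵢ) = 575/(1575×202×10³) + 300/(215×197×10³) = 8.89×10⁻⁶ mm/N.
Hence P = δ_free / Σ(L/AE) = 1.44/8.89×10⁻⁶ = 161.9 kN (tensile).
σ_{steel} = P / A = 161900 / 1575 = 102.8 MPa.

σ ≈ 103 MPa (tensile)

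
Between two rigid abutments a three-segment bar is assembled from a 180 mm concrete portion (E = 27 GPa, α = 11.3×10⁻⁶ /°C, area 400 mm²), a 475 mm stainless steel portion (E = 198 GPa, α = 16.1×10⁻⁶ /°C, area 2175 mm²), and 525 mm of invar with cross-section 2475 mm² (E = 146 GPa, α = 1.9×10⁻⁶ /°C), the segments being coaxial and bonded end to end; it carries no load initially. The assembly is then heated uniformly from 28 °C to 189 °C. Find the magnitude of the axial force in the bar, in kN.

Free thermal expansion of the whole bar: Σ αᵢΔT Lᵢ = 11.3×10⁻⁶×161×180 + 16.1×10⁻⁶×161×475 + 1.9×10⁻⁶×161×525 = 1.719 mm.
The walls prevent any net length change, so an axial force P (same in every segment) develops. Compatibility: P · Σ Lᵢ/(AᵢEᵢ) = δ_free.
The series flexibility is Σ Lᵢ/(AᵢEᵢ) = 180/(400×27×10³) + 475/(2175×198×10³) + 525/(2475×146×10³) = 1.922×10⁻⁵ mm/N.
Hence P = δ_free / Σ(L/AE) = 1.719/1.922×10⁻⁵ = 89.44 kN (compressive).

P ≈ 89.4 kN (compressive)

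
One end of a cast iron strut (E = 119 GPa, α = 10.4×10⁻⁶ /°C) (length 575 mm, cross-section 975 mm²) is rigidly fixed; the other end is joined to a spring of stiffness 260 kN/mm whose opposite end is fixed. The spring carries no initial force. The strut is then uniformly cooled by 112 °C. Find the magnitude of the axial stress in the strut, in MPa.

If the spring were absent the strut would shorten by αΔT L = 10.4×10⁻⁶ × 112 × 575 = 0.6698 mm.
Let P be the tensile force in the spring. The strut extends elastically by PL/(AE) and the spring stretches by P/k; together these equal δ_free.
P [ L/(AE) + 1/k ] = δ_free → P [ 575/(975×119×10³) + 1/(260×10³) ] = 0.6698.
P = 0.6698 / 8.802×10⁻⁶ = 76090 N.
σ = P/A = 76090/975 = 78.04 MPa.

σ ≈ 78 MPa (tensile)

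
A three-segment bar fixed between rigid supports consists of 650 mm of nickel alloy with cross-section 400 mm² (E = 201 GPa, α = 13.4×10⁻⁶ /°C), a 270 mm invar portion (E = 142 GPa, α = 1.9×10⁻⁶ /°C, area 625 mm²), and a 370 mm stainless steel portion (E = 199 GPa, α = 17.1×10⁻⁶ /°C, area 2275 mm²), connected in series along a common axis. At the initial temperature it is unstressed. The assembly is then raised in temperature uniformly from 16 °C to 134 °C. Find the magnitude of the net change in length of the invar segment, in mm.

If the supports were absent, the total length change would be Σ αᵢΔT Lᵢ = 13.4×10⁻⁶×118×650 + 1.9×10⁻⁶×118×270 + 17.1×10⁻⁶×118×370 = 1.835 mm.
The rigid supports impose zero overall length change; the single axial force P common to all segments must satisfy P Σ Lᵢ/(AᵢEᵢ) = δ_free.
The series flexibility is Σ Lᵢ/(AᵢEᵢ) = 650/(400×201×10³) + 270/(625×142×10³) + 370/(2275×199×10³) = 1.194×10⁻⁵ mm/N.
So P = 1.835 / 1.194×10⁻⁵ = 153.6 kN, compressive.
For the invar segment, free thermal change = 1.9×10⁻⁶×118×270 = 0.06053 mm and elastic change from P = 153600×270/(625×142×10³) = 0.4674 mm; these oppose, so the net change is 0.407 mm (segment shortens).

|ΔL| ≈ 0.407 mm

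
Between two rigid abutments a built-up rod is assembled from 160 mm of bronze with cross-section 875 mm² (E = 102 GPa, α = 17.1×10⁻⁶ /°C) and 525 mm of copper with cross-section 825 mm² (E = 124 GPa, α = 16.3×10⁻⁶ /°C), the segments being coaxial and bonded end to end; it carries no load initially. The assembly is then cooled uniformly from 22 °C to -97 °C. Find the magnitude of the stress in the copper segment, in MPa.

σ ≈ 235 MPa (tensile)

Free thermal contraction of the whole bar: Σ αᵢΔT Lᵢ = 17.1×10⁻⁶×119×160 + 16.3×10⁻⁶×119×525 = 1.344 mm.
Since the ends are fixed, an axial force P builds up, equal in every segment, with P · Σ Lᵢ/(AᵢEᵢ) = δ_free.
The series flexibility is Σ Lᵢ/(AᵢEᵢ) = 160/(875×102×10³) + 525/(825×124×10³) = 6.925×10⁻⁶ mm/N.
Hence P = δ_free / Σ(L/AE) = 1.344/6.925×10⁻⁶ = 194.1 kN (tensile).
σ_{copper} = P / A = 194100 / 825 = 235.2 MPa.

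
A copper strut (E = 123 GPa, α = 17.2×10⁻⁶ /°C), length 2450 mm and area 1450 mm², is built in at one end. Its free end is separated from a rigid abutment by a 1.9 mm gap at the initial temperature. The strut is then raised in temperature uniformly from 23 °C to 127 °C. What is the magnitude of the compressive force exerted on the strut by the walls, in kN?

P ≈ 181 kN

If the wall were absent the strut would grow by αΔT L = 17.2×10⁻⁶ × 104 × 2450 = 4.383 mm.
After closing the 1.9 mm clearance, 4.383 − 1.9 = 2.483 mm of expansion remains to be suppressed by the wall.
That suppressed elongation corresponds to σ = E·Δ/L = 123×10³ × 2.483/2450 = 124.6 MPa.
Force on the wall = σA = 124.6 × 1450 mm² = 180.7 kN.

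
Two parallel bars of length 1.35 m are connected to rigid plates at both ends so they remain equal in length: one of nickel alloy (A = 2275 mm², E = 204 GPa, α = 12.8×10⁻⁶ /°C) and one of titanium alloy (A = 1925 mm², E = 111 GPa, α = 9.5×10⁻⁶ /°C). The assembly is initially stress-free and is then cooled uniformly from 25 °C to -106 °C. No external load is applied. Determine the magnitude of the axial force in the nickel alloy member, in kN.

P ≈ 63.3 kN (tensile in the nickel alloy)

Both members must finish at the same length. With the larger α, the nickel alloy tends to over-contract; the plates restrain it, putting the nickel alloy in tension and the titanium alloy in compression. With no external load the two internal forces are equal and opposite, magnitude P.
Setting the final lengths equal and cancelling L: (α₁ − α₂)ΔT = P/(A₁E₁) + P/(A₂E₂).
|α₁ − α₂|·ΔT = 3.3×10⁻⁶ × 131 = 0.0004323.
1/(A₁E₁) + 1/(A₂E₂) = 1/(2275×204×10³) + 1/(1925×111×10³) = 6.835×10⁻⁹ N⁻¹.
So P = 0.0004323 / 6.835×10⁻⁹ = 63.25 kN.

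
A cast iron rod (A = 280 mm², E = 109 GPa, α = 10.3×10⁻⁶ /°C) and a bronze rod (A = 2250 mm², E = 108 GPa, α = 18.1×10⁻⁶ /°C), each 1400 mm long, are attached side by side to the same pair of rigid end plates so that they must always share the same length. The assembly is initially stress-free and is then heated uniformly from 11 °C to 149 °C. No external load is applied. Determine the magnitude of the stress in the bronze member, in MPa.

Both members must finish at the same length. With the larger α, the bronze tends to over-expand; the plates restrain it, putting the bronze in compression and the cast iron in tension. With no external load the two internal forces are equal and opposite, magnitude P.
Compatibility of the two members (thermal + elastic change equal): (α₁ − α₂)ΔT = P·[1/(A₁E₁) + 1/(A₂E₂)].
|α₁ − α₂|·ΔT = 7.8×10⁻⁶ × 138 = 0.001076.
1/(A₁E₁) + 1/(A₂E₂) = 1/(280×109×10³) + 1/(2250×108×10³) = 3.688×10⁻⁸ N⁻¹.
P = 0.001076 / 3.688×10⁻⁸ = 29190 N = 29.19 kN.
σ_{bronze} = P/A₂ = 29190/2250 = 12.97 MPa, compressive.

σ ≈ 13 MPa (compressive)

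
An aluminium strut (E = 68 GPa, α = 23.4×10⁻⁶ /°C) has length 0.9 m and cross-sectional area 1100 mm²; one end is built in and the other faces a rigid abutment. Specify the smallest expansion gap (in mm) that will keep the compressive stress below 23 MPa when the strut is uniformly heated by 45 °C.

g ≈ 0.643 mm

With no wall the strut would lengthen by αΔT L = 23.4×10⁻⁶ × 45 × 900 = 0.9477 mm.
A stress of 23 MPa corresponds to the wall pushing the strut back by σL/E = 23×900/(68×10³) = 0.3044 mm.
So the gap has to take up the difference, g_min = δ_free − σL/E = 0.9477 − 0.3044 = 0.6433 mm.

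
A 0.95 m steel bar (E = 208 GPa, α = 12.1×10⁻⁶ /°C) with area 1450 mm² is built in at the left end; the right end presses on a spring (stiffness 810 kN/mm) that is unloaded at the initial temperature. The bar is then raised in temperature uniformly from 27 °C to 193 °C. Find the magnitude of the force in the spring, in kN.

The unrestrained thermal change is αΔT L = 12.1×10⁻⁶ × 166 × 950 = 1.908 mm.
Let P be the compressive force at the spring. The bar shortens elastically by PL/(AE) and the spring compresses by P/k; together these equal δ_free.
P [ L/(AE) + 1/k ] = δ_free → P [ 950/(1450×208×10³) + 1/(810×10³) ] = 1.908.
P = 1.908 / 4.384×10⁻⁶ = 435200 N.

P ≈ 435 kN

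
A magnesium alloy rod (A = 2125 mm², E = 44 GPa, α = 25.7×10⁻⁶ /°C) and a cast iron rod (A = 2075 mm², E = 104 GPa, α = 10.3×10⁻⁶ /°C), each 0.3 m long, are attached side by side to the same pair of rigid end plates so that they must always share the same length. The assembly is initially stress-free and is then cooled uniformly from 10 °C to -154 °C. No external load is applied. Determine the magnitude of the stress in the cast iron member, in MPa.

The magnesium alloy has the larger α, so on cooling it would change length more than the cast iron if both were free. The rigid plates force a common final length, so the magnesium alloy is put into tension and the cast iron into compression, with equal and opposite forces P (no external load).
Compatibility of the two members (thermal + elastic change equal): (α₁ − α₂)ΔT = P·[1/(A₁E₁) + 1/(A₂E₂)].
|α₁ − α₂|·ΔT = 15.4×10⁻⁶ × 164 = 0.002526.
1/(A₁E₁) + 1/(A₂E₂) = 1/(2125×44×10³) + 1/(2075×104×10³) = 1.533×10⁻⁸ N⁻¹.
P = 0.002526 / 1.533×10⁻⁸ = 164800 N = 164.8 kN.
σ_{cast iron} = P/A₂ = 164800/2075 = 79.4 MPa, compressive.

σ ≈ 79.4 MPa (compressive)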